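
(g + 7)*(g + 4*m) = g^2 + 4*g*m + 7*g + 28*m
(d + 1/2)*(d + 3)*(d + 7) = d^3 + 21*d^2/2 + 26*d + 21/2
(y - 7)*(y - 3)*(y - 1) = y^3 - 11*y^2 + 31*y - 21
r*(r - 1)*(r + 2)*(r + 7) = r^4 + 8*r^3 + 5*r^2 - 14*r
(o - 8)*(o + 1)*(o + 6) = o^3 - o^2 - 50*o - 48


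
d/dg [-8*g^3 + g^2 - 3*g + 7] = -24*g^2 + 2*g - 3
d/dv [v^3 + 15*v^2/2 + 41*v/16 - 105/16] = 3*v^2 + 15*v + 41/16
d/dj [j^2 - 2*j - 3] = 2*j - 2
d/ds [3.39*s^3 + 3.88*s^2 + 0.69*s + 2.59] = 10.17*s^2 + 7.76*s + 0.69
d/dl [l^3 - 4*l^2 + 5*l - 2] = 3*l^2 - 8*l + 5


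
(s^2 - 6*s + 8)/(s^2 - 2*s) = (s - 4)/s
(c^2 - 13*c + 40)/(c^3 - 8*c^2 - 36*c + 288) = (c - 5)/(c^2 - 36)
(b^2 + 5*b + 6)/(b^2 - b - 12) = (b + 2)/(b - 4)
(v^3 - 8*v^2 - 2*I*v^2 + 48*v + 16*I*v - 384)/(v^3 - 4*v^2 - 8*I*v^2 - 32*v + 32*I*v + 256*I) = (v + 6*I)/(v + 4)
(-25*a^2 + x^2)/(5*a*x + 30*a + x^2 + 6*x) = (-5*a + x)/(x + 6)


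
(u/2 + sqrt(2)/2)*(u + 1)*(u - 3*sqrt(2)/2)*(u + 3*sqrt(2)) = u^4/2 + u^3/2 + 5*sqrt(2)*u^3/4 - 3*u^2 + 5*sqrt(2)*u^2/4 - 9*sqrt(2)*u/2 - 3*u - 9*sqrt(2)/2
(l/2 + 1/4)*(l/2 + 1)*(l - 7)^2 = l^4/4 - 23*l^3/8 + 15*l^2/4 + 217*l/8 + 49/4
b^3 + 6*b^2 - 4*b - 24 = (b - 2)*(b + 2)*(b + 6)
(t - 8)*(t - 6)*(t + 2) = t^3 - 12*t^2 + 20*t + 96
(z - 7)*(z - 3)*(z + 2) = z^3 - 8*z^2 + z + 42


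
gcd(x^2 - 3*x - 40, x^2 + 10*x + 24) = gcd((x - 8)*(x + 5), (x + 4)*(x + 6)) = 1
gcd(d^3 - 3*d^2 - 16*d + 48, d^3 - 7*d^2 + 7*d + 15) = d - 3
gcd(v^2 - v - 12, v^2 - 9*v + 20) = v - 4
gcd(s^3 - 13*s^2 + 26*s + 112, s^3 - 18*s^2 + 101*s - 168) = s^2 - 15*s + 56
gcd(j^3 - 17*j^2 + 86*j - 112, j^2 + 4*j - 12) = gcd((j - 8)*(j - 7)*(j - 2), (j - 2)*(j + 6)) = j - 2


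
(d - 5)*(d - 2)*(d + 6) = d^3 - d^2 - 32*d + 60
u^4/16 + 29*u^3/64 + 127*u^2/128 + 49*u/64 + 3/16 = (u/4 + 1/2)*(u/4 + 1)*(u + 1/2)*(u + 3/4)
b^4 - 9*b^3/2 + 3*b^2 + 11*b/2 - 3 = (b - 3)*(b - 2)*(b - 1/2)*(b + 1)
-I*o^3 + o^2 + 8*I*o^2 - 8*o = o*(o - 8)*(-I*o + 1)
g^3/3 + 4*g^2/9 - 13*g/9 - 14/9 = (g/3 + 1/3)*(g - 2)*(g + 7/3)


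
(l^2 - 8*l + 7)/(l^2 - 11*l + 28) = (l - 1)/(l - 4)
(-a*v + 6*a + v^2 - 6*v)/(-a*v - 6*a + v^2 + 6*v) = (v - 6)/(v + 6)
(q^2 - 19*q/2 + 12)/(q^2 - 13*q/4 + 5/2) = 2*(2*q^2 - 19*q + 24)/(4*q^2 - 13*q + 10)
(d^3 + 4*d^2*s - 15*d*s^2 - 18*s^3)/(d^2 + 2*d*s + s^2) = (d^2 + 3*d*s - 18*s^2)/(d + s)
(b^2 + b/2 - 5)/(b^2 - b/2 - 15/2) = (b - 2)/(b - 3)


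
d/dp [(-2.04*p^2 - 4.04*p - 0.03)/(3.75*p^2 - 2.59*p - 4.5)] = (20.4336*p^2 + 18.585*p + 18.1023)/(14.0625*p^4 - 19.425*p^3 - 27.0419*p^2 + 23.31*p + 20.25)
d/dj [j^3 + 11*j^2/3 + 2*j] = 3*j^2 + 22*j/3 + 2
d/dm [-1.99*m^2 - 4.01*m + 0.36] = -3.98*m - 4.01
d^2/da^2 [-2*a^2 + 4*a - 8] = -4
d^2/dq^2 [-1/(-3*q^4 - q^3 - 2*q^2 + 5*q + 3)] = 2*(-(18*q^2 + 3*q + 2)*(3*q^4 + q^3 + 2*q^2 - 5*q - 3) + (12*q^3 + 3*q^2 + 4*q - 5)^2)/(3*q^4 + q^3 + 2*q^2 - 5*q - 3)^3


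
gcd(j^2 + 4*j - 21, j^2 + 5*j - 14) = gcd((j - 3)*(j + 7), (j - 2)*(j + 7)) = j + 7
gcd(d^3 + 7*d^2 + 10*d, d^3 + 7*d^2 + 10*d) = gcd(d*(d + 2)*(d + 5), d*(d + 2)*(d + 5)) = d^3 + 7*d^2 + 10*d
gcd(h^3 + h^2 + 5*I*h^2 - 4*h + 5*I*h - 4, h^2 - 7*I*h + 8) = h + I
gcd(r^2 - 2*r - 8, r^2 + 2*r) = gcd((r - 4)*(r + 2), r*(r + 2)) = r + 2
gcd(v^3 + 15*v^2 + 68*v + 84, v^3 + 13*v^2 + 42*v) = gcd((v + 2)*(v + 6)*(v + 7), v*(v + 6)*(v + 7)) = v^2 + 13*v + 42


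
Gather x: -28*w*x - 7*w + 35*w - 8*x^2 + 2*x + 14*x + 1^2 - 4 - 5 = 28*w - 8*x^2 + x*(16 - 28*w) - 8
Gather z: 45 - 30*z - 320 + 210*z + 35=180*z - 240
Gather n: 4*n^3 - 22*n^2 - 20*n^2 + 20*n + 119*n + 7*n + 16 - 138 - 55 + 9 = 4*n^3 - 42*n^2 + 146*n - 168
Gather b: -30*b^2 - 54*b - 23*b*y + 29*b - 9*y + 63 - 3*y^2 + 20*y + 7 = -30*b^2 + b*(-23*y - 25) - 3*y^2 + 11*y + 70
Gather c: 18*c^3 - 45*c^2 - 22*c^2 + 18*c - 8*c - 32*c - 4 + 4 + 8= 18*c^3 - 67*c^2 - 22*c + 8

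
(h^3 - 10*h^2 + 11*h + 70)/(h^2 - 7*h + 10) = (h^2 - 5*h - 14)/(h - 2)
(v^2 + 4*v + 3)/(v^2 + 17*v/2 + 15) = 2*(v^2 + 4*v + 3)/(2*v^2 + 17*v + 30)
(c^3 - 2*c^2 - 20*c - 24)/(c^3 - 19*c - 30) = (c^2 - 4*c - 12)/(c^2 - 2*c - 15)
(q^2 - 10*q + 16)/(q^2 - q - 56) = (q - 2)/(q + 7)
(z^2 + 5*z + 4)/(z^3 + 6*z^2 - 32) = (z + 1)/(z^2 + 2*z - 8)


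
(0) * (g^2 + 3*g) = 0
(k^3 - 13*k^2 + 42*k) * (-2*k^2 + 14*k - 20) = -2*k^5 + 40*k^4 - 286*k^3 + 848*k^2 - 840*k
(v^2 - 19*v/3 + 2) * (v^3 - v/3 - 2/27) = v^5 - 19*v^4/3 + 5*v^3/3 + 55*v^2/27 - 16*v/81 - 4/27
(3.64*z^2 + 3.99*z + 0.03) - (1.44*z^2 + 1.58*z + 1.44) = 2.2*z^2 + 2.41*z - 1.41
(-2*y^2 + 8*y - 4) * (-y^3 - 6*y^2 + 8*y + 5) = 2*y^5 + 4*y^4 - 60*y^3 + 78*y^2 + 8*y - 20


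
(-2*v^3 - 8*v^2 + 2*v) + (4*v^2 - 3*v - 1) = -2*v^3 - 4*v^2 - v - 1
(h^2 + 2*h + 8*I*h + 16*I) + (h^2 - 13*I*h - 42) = 2*h^2 + 2*h - 5*I*h - 42 + 16*I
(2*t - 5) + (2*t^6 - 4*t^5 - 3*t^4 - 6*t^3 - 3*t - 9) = 2*t^6 - 4*t^5 - 3*t^4 - 6*t^3 - t - 14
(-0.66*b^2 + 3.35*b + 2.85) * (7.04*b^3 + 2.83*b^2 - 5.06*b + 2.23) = -4.6464*b^5 + 21.7162*b^4 + 32.8841*b^3 - 10.3573*b^2 - 6.9505*b + 6.3555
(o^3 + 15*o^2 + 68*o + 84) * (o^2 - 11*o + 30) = o^5 + 4*o^4 - 67*o^3 - 214*o^2 + 1116*o + 2520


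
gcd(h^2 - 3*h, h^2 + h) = h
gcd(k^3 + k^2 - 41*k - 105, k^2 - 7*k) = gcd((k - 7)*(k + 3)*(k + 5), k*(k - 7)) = k - 7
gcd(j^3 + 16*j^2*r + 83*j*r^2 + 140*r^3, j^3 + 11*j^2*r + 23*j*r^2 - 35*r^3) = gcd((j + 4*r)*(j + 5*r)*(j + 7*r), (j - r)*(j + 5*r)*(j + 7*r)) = j^2 + 12*j*r + 35*r^2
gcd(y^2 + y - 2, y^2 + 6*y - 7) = y - 1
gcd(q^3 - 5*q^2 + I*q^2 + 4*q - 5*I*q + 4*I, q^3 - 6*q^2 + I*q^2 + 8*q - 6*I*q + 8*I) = q^2 + q*(-4 + I) - 4*I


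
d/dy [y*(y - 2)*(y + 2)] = 3*y^2 - 4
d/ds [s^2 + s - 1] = 2*s + 1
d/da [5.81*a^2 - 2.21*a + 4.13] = 11.62*a - 2.21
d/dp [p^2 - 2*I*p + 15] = 2*p - 2*I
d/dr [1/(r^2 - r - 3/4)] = 16*(1 - 2*r)/(-4*r^2 + 4*r + 3)^2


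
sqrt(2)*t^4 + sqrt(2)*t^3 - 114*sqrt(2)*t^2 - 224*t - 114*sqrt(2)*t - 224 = (t - 8*sqrt(2))*(t + sqrt(2))*(t + 7*sqrt(2))*(sqrt(2)*t + sqrt(2))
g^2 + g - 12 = (g - 3)*(g + 4)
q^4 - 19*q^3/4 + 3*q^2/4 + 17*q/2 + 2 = (q - 4)*(q - 2)*(q + 1/4)*(q + 1)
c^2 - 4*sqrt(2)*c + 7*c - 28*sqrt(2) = (c + 7)*(c - 4*sqrt(2))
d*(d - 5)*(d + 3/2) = d^3 - 7*d^2/2 - 15*d/2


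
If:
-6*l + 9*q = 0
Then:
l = 3*q/2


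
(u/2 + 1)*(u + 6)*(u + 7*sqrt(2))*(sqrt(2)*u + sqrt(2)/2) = sqrt(2)*u^4/2 + 17*sqrt(2)*u^3/4 + 7*u^3 + 8*sqrt(2)*u^2 + 119*u^2/2 + 3*sqrt(2)*u + 112*u + 42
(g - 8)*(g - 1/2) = g^2 - 17*g/2 + 4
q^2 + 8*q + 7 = (q + 1)*(q + 7)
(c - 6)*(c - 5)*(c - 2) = c^3 - 13*c^2 + 52*c - 60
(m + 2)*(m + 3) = m^2 + 5*m + 6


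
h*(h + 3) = h^2 + 3*h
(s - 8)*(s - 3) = s^2 - 11*s + 24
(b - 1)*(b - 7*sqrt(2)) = b^2 - 7*sqrt(2)*b - b + 7*sqrt(2)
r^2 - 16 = (r - 4)*(r + 4)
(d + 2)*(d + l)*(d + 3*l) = d^3 + 4*d^2*l + 2*d^2 + 3*d*l^2 + 8*d*l + 6*l^2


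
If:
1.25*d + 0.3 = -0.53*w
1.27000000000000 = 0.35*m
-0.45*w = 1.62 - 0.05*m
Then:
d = 1.12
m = 3.63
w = -3.20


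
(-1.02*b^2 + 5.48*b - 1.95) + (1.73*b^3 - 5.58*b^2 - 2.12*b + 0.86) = 1.73*b^3 - 6.6*b^2 + 3.36*b - 1.09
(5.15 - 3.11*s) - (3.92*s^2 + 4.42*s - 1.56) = -3.92*s^2 - 7.53*s + 6.71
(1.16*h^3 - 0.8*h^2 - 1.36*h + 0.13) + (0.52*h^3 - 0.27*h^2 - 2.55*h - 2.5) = 1.68*h^3 - 1.07*h^2 - 3.91*h - 2.37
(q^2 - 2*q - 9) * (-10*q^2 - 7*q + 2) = -10*q^4 + 13*q^3 + 106*q^2 + 59*q - 18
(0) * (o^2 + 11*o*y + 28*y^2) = 0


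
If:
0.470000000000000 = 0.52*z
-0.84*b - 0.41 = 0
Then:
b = -0.49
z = 0.90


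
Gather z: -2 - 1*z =-z - 2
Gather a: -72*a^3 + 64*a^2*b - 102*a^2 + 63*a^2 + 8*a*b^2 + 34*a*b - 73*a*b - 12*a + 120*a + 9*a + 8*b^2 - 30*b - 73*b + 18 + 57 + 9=-72*a^3 + a^2*(64*b - 39) + a*(8*b^2 - 39*b + 117) + 8*b^2 - 103*b + 84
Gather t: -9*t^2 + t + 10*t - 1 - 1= -9*t^2 + 11*t - 2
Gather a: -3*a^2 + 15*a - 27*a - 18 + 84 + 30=-3*a^2 - 12*a + 96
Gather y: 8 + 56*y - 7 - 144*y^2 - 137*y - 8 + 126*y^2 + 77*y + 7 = -18*y^2 - 4*y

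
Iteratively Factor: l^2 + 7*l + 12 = (l + 3)*(l + 4)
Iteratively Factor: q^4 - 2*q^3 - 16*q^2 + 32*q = (q - 2)*(q^3 - 16*q) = q*(q - 2)*(q^2 - 16) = q*(q - 2)*(q + 4)*(q - 4)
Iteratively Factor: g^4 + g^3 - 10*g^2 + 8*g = (g)*(g^3 + g^2 - 10*g + 8) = g*(g - 2)*(g^2 + 3*g - 4) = g*(g - 2)*(g - 1)*(g + 4)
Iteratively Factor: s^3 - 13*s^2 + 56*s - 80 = (s - 4)*(s^2 - 9*s + 20) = (s - 5)*(s - 4)*(s - 4)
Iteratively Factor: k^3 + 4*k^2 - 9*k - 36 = (k - 3)*(k^2 + 7*k + 12) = (k - 3)*(k + 4)*(k + 3)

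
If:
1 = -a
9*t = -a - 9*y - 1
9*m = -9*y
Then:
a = -1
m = -y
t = -y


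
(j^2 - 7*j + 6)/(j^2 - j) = (j - 6)/j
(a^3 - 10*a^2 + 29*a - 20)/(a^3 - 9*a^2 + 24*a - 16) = (a - 5)/(a - 4)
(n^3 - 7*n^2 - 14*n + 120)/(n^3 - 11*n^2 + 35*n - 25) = (n^2 - 2*n - 24)/(n^2 - 6*n + 5)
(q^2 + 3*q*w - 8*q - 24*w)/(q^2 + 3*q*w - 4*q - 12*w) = (q - 8)/(q - 4)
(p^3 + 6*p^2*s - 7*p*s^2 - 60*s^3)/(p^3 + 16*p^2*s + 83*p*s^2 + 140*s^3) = (p - 3*s)/(p + 7*s)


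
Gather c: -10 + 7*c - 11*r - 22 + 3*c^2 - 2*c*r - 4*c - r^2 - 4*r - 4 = 3*c^2 + c*(3 - 2*r) - r^2 - 15*r - 36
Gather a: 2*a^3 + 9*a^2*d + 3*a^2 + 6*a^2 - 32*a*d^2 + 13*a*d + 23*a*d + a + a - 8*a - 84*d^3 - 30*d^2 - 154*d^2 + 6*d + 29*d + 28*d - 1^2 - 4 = 2*a^3 + a^2*(9*d + 9) + a*(-32*d^2 + 36*d - 6) - 84*d^3 - 184*d^2 + 63*d - 5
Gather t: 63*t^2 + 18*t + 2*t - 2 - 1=63*t^2 + 20*t - 3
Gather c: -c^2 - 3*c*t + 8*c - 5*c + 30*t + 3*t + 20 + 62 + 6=-c^2 + c*(3 - 3*t) + 33*t + 88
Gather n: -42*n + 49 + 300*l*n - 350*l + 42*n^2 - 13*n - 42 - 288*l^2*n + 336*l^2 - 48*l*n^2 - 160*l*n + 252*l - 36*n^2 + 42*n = 336*l^2 - 98*l + n^2*(6 - 48*l) + n*(-288*l^2 + 140*l - 13) + 7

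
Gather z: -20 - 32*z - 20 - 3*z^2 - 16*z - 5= -3*z^2 - 48*z - 45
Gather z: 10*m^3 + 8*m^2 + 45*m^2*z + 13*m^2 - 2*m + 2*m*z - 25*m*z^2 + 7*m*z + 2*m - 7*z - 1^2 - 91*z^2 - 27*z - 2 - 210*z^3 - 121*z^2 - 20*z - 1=10*m^3 + 21*m^2 - 210*z^3 + z^2*(-25*m - 212) + z*(45*m^2 + 9*m - 54) - 4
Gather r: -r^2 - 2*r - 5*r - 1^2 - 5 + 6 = -r^2 - 7*r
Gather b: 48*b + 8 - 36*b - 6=12*b + 2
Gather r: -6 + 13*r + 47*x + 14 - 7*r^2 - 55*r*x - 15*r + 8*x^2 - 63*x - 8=-7*r^2 + r*(-55*x - 2) + 8*x^2 - 16*x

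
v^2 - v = v*(v - 1)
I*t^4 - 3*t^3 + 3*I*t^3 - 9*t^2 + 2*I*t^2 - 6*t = t*(t + 2)*(t + 3*I)*(I*t + I)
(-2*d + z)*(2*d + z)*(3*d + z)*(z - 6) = -12*d^3*z + 72*d^3 - 4*d^2*z^2 + 24*d^2*z + 3*d*z^3 - 18*d*z^2 + z^4 - 6*z^3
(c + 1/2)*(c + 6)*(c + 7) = c^3 + 27*c^2/2 + 97*c/2 + 21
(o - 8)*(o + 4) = o^2 - 4*o - 32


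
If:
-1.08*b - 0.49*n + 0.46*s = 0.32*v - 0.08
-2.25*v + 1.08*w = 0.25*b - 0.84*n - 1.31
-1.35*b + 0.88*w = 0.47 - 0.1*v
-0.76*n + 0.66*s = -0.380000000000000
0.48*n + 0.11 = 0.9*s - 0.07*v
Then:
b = -0.42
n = 1.25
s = 0.87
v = 0.99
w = -0.22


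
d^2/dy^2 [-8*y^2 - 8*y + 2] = -16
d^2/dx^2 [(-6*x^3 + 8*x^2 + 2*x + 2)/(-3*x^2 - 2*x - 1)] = 12*(6*x^3 + 9*x^2 - 1)/(27*x^6 + 54*x^5 + 63*x^4 + 44*x^3 + 21*x^2 + 6*x + 1)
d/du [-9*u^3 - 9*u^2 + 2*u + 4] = -27*u^2 - 18*u + 2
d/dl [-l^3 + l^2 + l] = -3*l^2 + 2*l + 1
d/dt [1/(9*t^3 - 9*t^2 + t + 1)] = (-27*t^2 + 18*t - 1)/(9*t^3 - 9*t^2 + t + 1)^2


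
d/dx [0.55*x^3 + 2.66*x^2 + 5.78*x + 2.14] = 1.65*x^2 + 5.32*x + 5.78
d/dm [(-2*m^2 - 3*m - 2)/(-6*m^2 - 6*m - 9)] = (-2*m^2 + 4*m + 5)/(3*(4*m^4 + 8*m^3 + 16*m^2 + 12*m + 9))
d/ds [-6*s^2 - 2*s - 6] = -12*s - 2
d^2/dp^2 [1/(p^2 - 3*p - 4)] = 2*(p^2 - 3*p - (2*p - 3)^2 - 4)/(-p^2 + 3*p + 4)^3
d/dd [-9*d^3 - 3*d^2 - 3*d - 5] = -27*d^2 - 6*d - 3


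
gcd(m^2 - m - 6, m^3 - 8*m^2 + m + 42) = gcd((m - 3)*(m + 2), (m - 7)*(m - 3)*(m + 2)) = m^2 - m - 6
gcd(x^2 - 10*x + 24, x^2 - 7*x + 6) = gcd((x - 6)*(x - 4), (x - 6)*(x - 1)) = x - 6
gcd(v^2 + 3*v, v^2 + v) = v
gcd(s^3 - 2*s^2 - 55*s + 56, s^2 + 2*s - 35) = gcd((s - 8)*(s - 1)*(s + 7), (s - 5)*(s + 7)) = s + 7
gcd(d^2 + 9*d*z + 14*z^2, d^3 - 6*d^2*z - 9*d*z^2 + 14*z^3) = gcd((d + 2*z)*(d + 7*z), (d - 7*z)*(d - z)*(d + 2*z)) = d + 2*z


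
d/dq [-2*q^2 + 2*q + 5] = 2 - 4*q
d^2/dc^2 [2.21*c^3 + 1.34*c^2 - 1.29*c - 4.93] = 13.26*c + 2.68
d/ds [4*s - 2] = 4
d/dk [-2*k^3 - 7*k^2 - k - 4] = -6*k^2 - 14*k - 1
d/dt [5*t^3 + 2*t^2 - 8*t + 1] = 15*t^2 + 4*t - 8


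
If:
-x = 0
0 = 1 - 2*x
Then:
No Solution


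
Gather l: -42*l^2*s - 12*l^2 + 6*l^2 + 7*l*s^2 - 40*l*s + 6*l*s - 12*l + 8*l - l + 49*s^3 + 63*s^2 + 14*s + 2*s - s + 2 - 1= l^2*(-42*s - 6) + l*(7*s^2 - 34*s - 5) + 49*s^3 + 63*s^2 + 15*s + 1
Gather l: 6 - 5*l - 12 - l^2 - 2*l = -l^2 - 7*l - 6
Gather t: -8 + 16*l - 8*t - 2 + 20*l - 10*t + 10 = 36*l - 18*t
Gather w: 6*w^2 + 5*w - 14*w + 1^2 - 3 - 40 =6*w^2 - 9*w - 42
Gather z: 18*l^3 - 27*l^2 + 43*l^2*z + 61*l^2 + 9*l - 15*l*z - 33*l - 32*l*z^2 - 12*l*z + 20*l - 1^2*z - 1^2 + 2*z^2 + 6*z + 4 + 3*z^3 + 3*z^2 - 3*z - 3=18*l^3 + 34*l^2 - 4*l + 3*z^3 + z^2*(5 - 32*l) + z*(43*l^2 - 27*l + 2)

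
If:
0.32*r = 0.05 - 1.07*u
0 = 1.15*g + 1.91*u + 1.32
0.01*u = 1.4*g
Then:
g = -0.00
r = 2.46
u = -0.69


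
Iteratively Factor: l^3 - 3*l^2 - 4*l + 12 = (l - 3)*(l^2 - 4) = (l - 3)*(l - 2)*(l + 2)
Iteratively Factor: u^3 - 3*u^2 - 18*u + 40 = (u + 4)*(u^2 - 7*u + 10) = (u - 5)*(u + 4)*(u - 2)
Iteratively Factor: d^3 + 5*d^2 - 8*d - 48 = (d - 3)*(d^2 + 8*d + 16) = (d - 3)*(d + 4)*(d + 4)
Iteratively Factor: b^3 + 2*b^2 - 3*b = (b)*(b^2 + 2*b - 3) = b*(b + 3)*(b - 1)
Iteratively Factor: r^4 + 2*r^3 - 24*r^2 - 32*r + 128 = (r + 4)*(r^3 - 2*r^2 - 16*r + 32) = (r - 4)*(r + 4)*(r^2 + 2*r - 8) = (r - 4)*(r + 4)^2*(r - 2)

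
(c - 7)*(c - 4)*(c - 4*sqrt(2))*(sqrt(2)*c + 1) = sqrt(2)*c^4 - 11*sqrt(2)*c^3 - 7*c^3 + 24*sqrt(2)*c^2 + 77*c^2 - 196*c + 44*sqrt(2)*c - 112*sqrt(2)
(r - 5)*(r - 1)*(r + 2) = r^3 - 4*r^2 - 7*r + 10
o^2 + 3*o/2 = o*(o + 3/2)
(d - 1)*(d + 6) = d^2 + 5*d - 6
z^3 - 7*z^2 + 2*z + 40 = (z - 5)*(z - 4)*(z + 2)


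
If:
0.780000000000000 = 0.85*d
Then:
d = 0.92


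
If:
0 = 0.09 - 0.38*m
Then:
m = 0.24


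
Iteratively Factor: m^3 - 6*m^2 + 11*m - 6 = (m - 1)*(m^2 - 5*m + 6) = (m - 2)*(m - 1)*(m - 3)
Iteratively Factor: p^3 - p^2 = (p)*(p^2 - p) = p^2*(p - 1)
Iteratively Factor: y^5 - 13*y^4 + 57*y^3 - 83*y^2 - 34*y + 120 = (y - 3)*(y^4 - 10*y^3 + 27*y^2 - 2*y - 40) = (y - 5)*(y - 3)*(y^3 - 5*y^2 + 2*y + 8) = (y - 5)*(y - 4)*(y - 3)*(y^2 - y - 2) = (y - 5)*(y - 4)*(y - 3)*(y + 1)*(y - 2)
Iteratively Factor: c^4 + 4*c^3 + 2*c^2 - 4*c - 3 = (c + 1)*(c^3 + 3*c^2 - c - 3) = (c + 1)*(c + 3)*(c^2 - 1) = (c - 1)*(c + 1)*(c + 3)*(c + 1)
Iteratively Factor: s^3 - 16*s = (s)*(s^2 - 16) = s*(s - 4)*(s + 4)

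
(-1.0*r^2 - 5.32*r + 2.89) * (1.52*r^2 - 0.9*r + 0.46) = -1.52*r^4 - 7.1864*r^3 + 8.7208*r^2 - 5.0482*r + 1.3294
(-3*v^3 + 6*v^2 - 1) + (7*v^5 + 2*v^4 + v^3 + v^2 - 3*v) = 7*v^5 + 2*v^4 - 2*v^3 + 7*v^2 - 3*v - 1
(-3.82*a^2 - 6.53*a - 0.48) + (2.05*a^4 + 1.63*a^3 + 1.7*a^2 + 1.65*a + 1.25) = 2.05*a^4 + 1.63*a^3 - 2.12*a^2 - 4.88*a + 0.77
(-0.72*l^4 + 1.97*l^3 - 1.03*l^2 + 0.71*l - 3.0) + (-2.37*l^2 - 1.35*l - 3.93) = -0.72*l^4 + 1.97*l^3 - 3.4*l^2 - 0.64*l - 6.93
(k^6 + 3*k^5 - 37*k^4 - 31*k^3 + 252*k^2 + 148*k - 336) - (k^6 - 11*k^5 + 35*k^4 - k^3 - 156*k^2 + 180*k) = 14*k^5 - 72*k^4 - 30*k^3 + 408*k^2 - 32*k - 336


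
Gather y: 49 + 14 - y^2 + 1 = 64 - y^2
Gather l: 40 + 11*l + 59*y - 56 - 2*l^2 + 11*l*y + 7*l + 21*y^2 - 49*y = -2*l^2 + l*(11*y + 18) + 21*y^2 + 10*y - 16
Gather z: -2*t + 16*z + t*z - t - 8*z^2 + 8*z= -3*t - 8*z^2 + z*(t + 24)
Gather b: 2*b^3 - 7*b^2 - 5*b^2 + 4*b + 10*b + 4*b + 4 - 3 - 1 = 2*b^3 - 12*b^2 + 18*b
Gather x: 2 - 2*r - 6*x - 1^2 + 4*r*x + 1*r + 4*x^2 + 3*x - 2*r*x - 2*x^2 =-r + 2*x^2 + x*(2*r - 3) + 1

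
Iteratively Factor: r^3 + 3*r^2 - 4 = (r - 1)*(r^2 + 4*r + 4) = (r - 1)*(r + 2)*(r + 2)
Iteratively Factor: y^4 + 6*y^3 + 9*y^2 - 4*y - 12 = (y + 2)*(y^3 + 4*y^2 + y - 6) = (y - 1)*(y + 2)*(y^2 + 5*y + 6) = (y - 1)*(y + 2)^2*(y + 3)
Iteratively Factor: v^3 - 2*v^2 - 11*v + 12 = (v - 4)*(v^2 + 2*v - 3) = (v - 4)*(v + 3)*(v - 1)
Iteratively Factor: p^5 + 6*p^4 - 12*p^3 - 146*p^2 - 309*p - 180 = (p + 1)*(p^4 + 5*p^3 - 17*p^2 - 129*p - 180) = (p + 1)*(p + 3)*(p^3 + 2*p^2 - 23*p - 60) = (p + 1)*(p + 3)^2*(p^2 - p - 20) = (p - 5)*(p + 1)*(p + 3)^2*(p + 4)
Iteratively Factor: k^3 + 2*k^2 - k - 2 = (k + 1)*(k^2 + k - 2) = (k - 1)*(k + 1)*(k + 2)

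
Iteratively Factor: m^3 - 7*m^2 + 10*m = (m)*(m^2 - 7*m + 10) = m*(m - 2)*(m - 5)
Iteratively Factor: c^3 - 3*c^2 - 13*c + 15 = (c + 3)*(c^2 - 6*c + 5) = (c - 5)*(c + 3)*(c - 1)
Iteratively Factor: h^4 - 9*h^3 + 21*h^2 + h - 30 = (h - 3)*(h^3 - 6*h^2 + 3*h + 10) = (h - 3)*(h + 1)*(h^2 - 7*h + 10) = (h - 3)*(h - 2)*(h + 1)*(h - 5)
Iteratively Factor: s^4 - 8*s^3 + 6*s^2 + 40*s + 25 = (s + 1)*(s^3 - 9*s^2 + 15*s + 25) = (s + 1)^2*(s^2 - 10*s + 25) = (s - 5)*(s + 1)^2*(s - 5)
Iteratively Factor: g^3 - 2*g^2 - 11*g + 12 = (g + 3)*(g^2 - 5*g + 4) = (g - 4)*(g + 3)*(g - 1)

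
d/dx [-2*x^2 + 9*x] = 9 - 4*x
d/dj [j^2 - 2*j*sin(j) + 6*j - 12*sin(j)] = -2*j*cos(j) + 2*j - 2*sin(j) - 12*cos(j) + 6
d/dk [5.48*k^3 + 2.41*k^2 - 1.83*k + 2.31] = 16.44*k^2 + 4.82*k - 1.83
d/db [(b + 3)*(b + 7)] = 2*b + 10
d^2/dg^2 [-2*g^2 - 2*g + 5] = -4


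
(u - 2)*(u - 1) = u^2 - 3*u + 2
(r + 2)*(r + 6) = r^2 + 8*r + 12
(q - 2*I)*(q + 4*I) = q^2 + 2*I*q + 8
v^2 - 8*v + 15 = (v - 5)*(v - 3)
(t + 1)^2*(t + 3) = t^3 + 5*t^2 + 7*t + 3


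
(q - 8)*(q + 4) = q^2 - 4*q - 32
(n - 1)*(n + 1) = n^2 - 1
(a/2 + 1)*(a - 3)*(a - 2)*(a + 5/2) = a^4/2 - a^3/4 - 23*a^2/4 + a + 15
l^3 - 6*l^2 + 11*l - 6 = (l - 3)*(l - 2)*(l - 1)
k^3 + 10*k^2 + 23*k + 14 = (k + 1)*(k + 2)*(k + 7)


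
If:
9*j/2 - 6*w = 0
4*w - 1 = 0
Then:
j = 1/3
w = 1/4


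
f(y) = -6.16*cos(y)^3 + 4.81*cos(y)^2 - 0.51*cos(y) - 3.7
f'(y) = 18.48*sin(y)*cos(y)^2 - 9.62*sin(y)*cos(y) + 0.51*sin(y)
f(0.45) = -4.76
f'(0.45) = 2.97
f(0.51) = -4.58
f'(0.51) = 3.02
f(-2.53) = 3.32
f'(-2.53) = -11.93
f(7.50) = -3.56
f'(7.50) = -0.57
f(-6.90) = -4.26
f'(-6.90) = -2.87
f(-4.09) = -0.55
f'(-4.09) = 10.07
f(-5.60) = -4.08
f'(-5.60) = 2.63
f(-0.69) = -4.06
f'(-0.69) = -2.60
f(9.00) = 5.42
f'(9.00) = 10.14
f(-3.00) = 7.50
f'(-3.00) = -3.97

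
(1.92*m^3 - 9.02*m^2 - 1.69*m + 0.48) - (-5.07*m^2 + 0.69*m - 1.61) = 1.92*m^3 - 3.95*m^2 - 2.38*m + 2.09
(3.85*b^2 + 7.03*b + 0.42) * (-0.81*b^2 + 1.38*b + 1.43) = -3.1185*b^4 - 0.3813*b^3 + 14.8667*b^2 + 10.6325*b + 0.6006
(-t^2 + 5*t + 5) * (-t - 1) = t^3 - 4*t^2 - 10*t - 5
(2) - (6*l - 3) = 5 - 6*l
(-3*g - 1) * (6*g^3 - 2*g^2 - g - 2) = -18*g^4 + 5*g^2 + 7*g + 2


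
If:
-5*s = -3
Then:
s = 3/5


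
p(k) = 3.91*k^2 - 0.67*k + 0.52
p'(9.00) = 69.71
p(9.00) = 311.20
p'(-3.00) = -24.13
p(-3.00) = 37.72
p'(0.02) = -0.51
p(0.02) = 0.51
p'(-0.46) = -4.27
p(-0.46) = 1.66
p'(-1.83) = -14.98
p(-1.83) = 14.84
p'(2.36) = 17.79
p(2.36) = 20.72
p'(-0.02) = -0.83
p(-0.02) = 0.53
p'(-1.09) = -9.19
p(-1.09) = 5.90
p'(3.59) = 27.40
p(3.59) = 48.51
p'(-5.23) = -41.57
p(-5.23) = 110.97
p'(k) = 7.82*k - 0.67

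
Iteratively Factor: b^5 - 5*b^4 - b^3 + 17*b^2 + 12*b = (b + 1)*(b^4 - 6*b^3 + 5*b^2 + 12*b) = (b + 1)^2*(b^3 - 7*b^2 + 12*b) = b*(b + 1)^2*(b^2 - 7*b + 12) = b*(b - 3)*(b + 1)^2*(b - 4)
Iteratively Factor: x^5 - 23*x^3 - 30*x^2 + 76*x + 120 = (x - 5)*(x^4 + 5*x^3 + 2*x^2 - 20*x - 24) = (x - 5)*(x + 2)*(x^3 + 3*x^2 - 4*x - 12) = (x - 5)*(x + 2)*(x + 3)*(x^2 - 4) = (x - 5)*(x + 2)^2*(x + 3)*(x - 2)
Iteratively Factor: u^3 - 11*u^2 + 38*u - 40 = (u - 4)*(u^2 - 7*u + 10) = (u - 5)*(u - 4)*(u - 2)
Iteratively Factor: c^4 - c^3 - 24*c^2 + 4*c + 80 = (c + 4)*(c^3 - 5*c^2 - 4*c + 20) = (c - 2)*(c + 4)*(c^2 - 3*c - 10) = (c - 5)*(c - 2)*(c + 4)*(c + 2)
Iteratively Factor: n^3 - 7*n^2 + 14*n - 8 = (n - 1)*(n^2 - 6*n + 8) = (n - 2)*(n - 1)*(n - 4)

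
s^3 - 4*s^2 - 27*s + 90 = (s - 6)*(s - 3)*(s + 5)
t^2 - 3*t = t*(t - 3)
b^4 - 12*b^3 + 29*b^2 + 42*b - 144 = (b - 8)*(b - 3)^2*(b + 2)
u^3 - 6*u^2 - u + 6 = (u - 6)*(u - 1)*(u + 1)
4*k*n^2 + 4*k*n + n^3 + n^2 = n*(4*k + n)*(n + 1)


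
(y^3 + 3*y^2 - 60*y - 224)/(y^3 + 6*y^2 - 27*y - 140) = (y - 8)/(y - 5)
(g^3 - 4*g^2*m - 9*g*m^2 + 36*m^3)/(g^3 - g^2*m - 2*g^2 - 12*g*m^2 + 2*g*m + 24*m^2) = (g - 3*m)/(g - 2)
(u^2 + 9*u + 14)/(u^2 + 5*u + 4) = (u^2 + 9*u + 14)/(u^2 + 5*u + 4)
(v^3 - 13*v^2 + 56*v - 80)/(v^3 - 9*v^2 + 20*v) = (v - 4)/v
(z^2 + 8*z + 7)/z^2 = 1 + 8/z + 7/z^2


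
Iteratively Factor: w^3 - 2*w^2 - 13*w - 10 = (w + 1)*(w^2 - 3*w - 10) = (w - 5)*(w + 1)*(w + 2)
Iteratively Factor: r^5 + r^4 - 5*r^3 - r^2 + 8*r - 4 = (r - 1)*(r^4 + 2*r^3 - 3*r^2 - 4*r + 4) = (r - 1)^2*(r^3 + 3*r^2 - 4) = (r - 1)^2*(r + 2)*(r^2 + r - 2) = (r - 1)^3*(r + 2)*(r + 2)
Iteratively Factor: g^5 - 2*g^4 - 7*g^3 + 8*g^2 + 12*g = (g - 3)*(g^4 + g^3 - 4*g^2 - 4*g) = (g - 3)*(g + 2)*(g^3 - g^2 - 2*g) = (g - 3)*(g - 2)*(g + 2)*(g^2 + g) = g*(g - 3)*(g - 2)*(g + 2)*(g + 1)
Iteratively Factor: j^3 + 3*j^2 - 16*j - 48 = (j - 4)*(j^2 + 7*j + 12) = (j - 4)*(j + 3)*(j + 4)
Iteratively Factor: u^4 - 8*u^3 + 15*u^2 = (u)*(u^3 - 8*u^2 + 15*u) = u*(u - 5)*(u^2 - 3*u) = u^2*(u - 5)*(u - 3)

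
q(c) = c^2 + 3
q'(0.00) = 0.00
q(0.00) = 3.00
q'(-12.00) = -24.00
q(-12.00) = 147.00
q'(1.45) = 2.90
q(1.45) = 5.10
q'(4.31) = 8.62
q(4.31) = 21.58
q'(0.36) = 0.72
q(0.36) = 3.13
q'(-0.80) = -1.60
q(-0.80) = 3.64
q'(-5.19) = -10.38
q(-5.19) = 29.94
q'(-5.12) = -10.24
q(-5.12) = 29.21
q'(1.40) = 2.80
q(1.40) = 4.96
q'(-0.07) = -0.14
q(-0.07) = 3.00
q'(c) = 2*c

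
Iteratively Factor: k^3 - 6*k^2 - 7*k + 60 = (k - 4)*(k^2 - 2*k - 15) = (k - 4)*(k + 3)*(k - 5)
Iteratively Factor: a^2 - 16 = (a + 4)*(a - 4)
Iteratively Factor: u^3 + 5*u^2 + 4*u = (u)*(u^2 + 5*u + 4) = u*(u + 1)*(u + 4)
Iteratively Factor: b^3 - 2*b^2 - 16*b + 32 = (b - 2)*(b^2 - 16) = (b - 2)*(b + 4)*(b - 4)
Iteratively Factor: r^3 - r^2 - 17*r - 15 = (r - 5)*(r^2 + 4*r + 3) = (r - 5)*(r + 1)*(r + 3)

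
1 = 1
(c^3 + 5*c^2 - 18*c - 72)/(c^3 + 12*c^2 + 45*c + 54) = (c - 4)/(c + 3)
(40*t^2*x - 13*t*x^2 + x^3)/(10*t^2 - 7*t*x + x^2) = x*(-8*t + x)/(-2*t + x)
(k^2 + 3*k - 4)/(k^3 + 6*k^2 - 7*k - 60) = (k - 1)/(k^2 + 2*k - 15)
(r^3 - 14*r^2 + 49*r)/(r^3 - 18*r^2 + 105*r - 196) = r/(r - 4)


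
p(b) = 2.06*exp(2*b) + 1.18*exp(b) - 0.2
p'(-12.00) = 0.00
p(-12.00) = -0.20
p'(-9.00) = 0.00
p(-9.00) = -0.20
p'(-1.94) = 0.25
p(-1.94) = 0.01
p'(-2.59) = 0.11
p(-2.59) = -0.10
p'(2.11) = 290.03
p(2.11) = 149.68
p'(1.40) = 72.54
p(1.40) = 38.46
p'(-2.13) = 0.20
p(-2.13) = -0.03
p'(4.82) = 63459.73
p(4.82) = 31802.81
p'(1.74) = 140.46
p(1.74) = 73.39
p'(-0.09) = 4.52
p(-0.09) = 2.60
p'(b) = 4.12*exp(2*b) + 1.18*exp(b)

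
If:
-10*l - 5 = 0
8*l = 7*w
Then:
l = -1/2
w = -4/7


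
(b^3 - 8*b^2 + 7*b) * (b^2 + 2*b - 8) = b^5 - 6*b^4 - 17*b^3 + 78*b^2 - 56*b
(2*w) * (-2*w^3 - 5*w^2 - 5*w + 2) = -4*w^4 - 10*w^3 - 10*w^2 + 4*w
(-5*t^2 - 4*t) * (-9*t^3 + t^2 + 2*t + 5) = 45*t^5 + 31*t^4 - 14*t^3 - 33*t^2 - 20*t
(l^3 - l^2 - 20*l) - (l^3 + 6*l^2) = -7*l^2 - 20*l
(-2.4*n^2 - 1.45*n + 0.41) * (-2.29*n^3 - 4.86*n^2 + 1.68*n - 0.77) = 5.496*n^5 + 14.9845*n^4 + 2.0761*n^3 - 2.5806*n^2 + 1.8053*n - 0.3157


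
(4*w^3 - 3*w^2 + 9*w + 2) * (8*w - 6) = 32*w^4 - 48*w^3 + 90*w^2 - 38*w - 12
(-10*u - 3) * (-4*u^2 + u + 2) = 40*u^3 + 2*u^2 - 23*u - 6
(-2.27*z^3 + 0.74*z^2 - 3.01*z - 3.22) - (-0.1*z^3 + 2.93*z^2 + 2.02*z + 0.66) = -2.17*z^3 - 2.19*z^2 - 5.03*z - 3.88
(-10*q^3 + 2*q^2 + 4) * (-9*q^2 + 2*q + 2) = 90*q^5 - 38*q^4 - 16*q^3 - 32*q^2 + 8*q + 8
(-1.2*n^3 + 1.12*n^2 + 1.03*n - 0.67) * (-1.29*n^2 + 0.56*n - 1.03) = 1.548*n^5 - 2.1168*n^4 + 0.5345*n^3 + 0.2875*n^2 - 1.4361*n + 0.6901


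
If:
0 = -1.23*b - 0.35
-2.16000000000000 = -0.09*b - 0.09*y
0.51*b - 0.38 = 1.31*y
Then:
No Solution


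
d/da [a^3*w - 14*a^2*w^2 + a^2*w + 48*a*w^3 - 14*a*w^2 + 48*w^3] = w*(3*a^2 - 28*a*w + 2*a + 48*w^2 - 14*w)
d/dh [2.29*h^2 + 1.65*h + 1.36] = 4.58*h + 1.65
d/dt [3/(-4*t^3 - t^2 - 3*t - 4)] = 3*(12*t^2 + 2*t + 3)/(4*t^3 + t^2 + 3*t + 4)^2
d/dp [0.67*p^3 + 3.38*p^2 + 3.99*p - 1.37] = 2.01*p^2 + 6.76*p + 3.99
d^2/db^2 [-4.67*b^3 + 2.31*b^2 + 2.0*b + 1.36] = 4.62 - 28.02*b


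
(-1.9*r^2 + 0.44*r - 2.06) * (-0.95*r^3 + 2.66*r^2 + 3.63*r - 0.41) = 1.805*r^5 - 5.472*r^4 - 3.7696*r^3 - 3.1034*r^2 - 7.6582*r + 0.8446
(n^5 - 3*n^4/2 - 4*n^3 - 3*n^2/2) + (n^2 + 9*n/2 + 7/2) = n^5 - 3*n^4/2 - 4*n^3 - n^2/2 + 9*n/2 + 7/2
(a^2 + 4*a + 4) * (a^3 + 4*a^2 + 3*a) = a^5 + 8*a^4 + 23*a^3 + 28*a^2 + 12*a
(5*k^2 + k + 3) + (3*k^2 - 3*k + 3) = 8*k^2 - 2*k + 6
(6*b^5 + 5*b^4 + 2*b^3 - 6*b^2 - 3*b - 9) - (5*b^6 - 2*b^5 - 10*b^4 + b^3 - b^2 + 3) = -5*b^6 + 8*b^5 + 15*b^4 + b^3 - 5*b^2 - 3*b - 12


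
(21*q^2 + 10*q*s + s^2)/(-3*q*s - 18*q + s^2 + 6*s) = (-21*q^2 - 10*q*s - s^2)/(3*q*s + 18*q - s^2 - 6*s)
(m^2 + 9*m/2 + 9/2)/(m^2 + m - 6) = (m + 3/2)/(m - 2)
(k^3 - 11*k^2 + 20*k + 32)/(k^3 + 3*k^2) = (k^3 - 11*k^2 + 20*k + 32)/(k^2*(k + 3))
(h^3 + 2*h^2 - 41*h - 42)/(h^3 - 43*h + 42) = (h + 1)/(h - 1)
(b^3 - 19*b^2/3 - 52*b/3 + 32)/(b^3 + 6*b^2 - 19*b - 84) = (3*b^2 - 28*b + 32)/(3*(b^2 + 3*b - 28))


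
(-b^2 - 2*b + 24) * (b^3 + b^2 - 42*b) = -b^5 - 3*b^4 + 64*b^3 + 108*b^2 - 1008*b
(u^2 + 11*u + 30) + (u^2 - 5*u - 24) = 2*u^2 + 6*u + 6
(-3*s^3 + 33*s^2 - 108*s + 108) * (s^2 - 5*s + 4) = -3*s^5 + 48*s^4 - 285*s^3 + 780*s^2 - 972*s + 432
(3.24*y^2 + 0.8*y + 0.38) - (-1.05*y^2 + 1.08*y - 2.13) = 4.29*y^2 - 0.28*y + 2.51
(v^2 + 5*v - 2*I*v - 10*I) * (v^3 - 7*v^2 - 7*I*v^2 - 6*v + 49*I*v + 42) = v^5 - 2*v^4 - 9*I*v^4 - 55*v^3 + 18*I*v^3 + 40*v^2 + 327*I*v^2 + 700*v - 24*I*v - 420*I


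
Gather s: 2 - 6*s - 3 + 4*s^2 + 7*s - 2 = 4*s^2 + s - 3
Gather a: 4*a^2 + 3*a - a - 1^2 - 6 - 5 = 4*a^2 + 2*a - 12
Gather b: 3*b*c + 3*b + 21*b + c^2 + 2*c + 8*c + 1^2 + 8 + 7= b*(3*c + 24) + c^2 + 10*c + 16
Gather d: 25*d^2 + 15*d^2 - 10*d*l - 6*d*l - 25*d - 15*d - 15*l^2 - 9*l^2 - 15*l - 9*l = 40*d^2 + d*(-16*l - 40) - 24*l^2 - 24*l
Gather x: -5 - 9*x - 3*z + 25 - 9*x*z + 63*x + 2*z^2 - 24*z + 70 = x*(54 - 9*z) + 2*z^2 - 27*z + 90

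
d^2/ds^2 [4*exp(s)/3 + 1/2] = 4*exp(s)/3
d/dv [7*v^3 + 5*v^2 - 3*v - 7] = 21*v^2 + 10*v - 3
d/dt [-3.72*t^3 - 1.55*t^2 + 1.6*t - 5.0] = -11.16*t^2 - 3.1*t + 1.6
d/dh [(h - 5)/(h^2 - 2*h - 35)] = (h^2 - 2*h - 2*(h - 5)*(h - 1) - 35)/(-h^2 + 2*h + 35)^2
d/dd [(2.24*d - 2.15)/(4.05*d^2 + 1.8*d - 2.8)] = (-9.072*d^2 + 17.415*d - 2.402)/(16.4025*d^4 + 14.58*d^3 - 19.44*d^2 - 10.08*d + 7.84)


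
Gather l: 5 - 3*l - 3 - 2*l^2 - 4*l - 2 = -2*l^2 - 7*l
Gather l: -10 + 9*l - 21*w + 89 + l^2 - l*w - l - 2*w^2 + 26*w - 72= l^2 + l*(8 - w) - 2*w^2 + 5*w + 7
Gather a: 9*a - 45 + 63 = 9*a + 18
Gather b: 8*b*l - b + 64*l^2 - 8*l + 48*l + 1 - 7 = b*(8*l - 1) + 64*l^2 + 40*l - 6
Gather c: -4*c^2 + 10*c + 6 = -4*c^2 + 10*c + 6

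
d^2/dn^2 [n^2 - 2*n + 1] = 2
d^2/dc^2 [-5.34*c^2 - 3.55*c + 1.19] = -10.6800000000000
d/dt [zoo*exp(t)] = zoo*exp(t)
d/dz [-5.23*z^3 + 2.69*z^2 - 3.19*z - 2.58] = -15.69*z^2 + 5.38*z - 3.19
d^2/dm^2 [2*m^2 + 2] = 4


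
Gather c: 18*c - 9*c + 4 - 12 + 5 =9*c - 3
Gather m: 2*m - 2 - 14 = 2*m - 16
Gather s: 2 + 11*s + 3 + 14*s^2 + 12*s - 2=14*s^2 + 23*s + 3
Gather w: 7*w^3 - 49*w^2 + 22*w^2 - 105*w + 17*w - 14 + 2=7*w^3 - 27*w^2 - 88*w - 12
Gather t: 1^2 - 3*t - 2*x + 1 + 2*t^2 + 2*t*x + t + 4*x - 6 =2*t^2 + t*(2*x - 2) + 2*x - 4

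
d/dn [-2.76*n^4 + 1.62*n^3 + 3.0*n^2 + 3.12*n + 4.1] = -11.04*n^3 + 4.86*n^2 + 6.0*n + 3.12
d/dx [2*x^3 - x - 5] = 6*x^2 - 1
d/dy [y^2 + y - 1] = 2*y + 1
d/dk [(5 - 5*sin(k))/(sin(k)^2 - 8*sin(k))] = 5*(cos(k) - 2/tan(k) + 8*cos(k)/sin(k)^2)/(sin(k) - 8)^2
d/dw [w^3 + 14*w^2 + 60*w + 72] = 3*w^2 + 28*w + 60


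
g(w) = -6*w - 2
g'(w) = -6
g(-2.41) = 12.46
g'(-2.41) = -6.00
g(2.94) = -19.64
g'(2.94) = -6.00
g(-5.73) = 32.38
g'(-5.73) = -6.00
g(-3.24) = 17.44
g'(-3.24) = -6.00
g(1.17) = -9.02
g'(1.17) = -6.00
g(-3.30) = 17.80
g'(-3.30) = -6.00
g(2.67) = -18.02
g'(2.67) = -6.00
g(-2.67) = 14.02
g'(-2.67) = -6.00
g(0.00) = -2.00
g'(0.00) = -6.00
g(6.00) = -38.00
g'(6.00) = -6.00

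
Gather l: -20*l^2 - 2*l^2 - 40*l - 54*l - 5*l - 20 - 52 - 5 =-22*l^2 - 99*l - 77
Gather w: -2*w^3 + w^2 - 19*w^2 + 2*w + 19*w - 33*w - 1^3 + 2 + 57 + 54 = -2*w^3 - 18*w^2 - 12*w + 112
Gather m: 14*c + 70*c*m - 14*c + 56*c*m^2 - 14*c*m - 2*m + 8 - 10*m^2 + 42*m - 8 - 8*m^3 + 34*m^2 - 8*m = -8*m^3 + m^2*(56*c + 24) + m*(56*c + 32)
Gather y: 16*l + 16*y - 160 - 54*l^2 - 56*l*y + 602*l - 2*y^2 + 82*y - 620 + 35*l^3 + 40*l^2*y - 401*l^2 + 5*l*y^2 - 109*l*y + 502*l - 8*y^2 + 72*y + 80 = 35*l^3 - 455*l^2 + 1120*l + y^2*(5*l - 10) + y*(40*l^2 - 165*l + 170) - 700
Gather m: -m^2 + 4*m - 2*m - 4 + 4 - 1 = -m^2 + 2*m - 1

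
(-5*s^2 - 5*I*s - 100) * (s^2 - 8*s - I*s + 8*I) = -5*s^4 + 40*s^3 - 105*s^2 + 840*s + 100*I*s - 800*I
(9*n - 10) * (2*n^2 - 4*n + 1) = 18*n^3 - 56*n^2 + 49*n - 10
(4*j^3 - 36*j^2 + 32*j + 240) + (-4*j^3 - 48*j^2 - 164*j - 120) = -84*j^2 - 132*j + 120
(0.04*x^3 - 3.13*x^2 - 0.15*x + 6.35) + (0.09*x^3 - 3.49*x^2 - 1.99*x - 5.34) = 0.13*x^3 - 6.62*x^2 - 2.14*x + 1.01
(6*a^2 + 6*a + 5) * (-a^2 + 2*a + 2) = -6*a^4 + 6*a^3 + 19*a^2 + 22*a + 10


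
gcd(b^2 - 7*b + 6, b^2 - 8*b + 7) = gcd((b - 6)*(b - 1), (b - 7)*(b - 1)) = b - 1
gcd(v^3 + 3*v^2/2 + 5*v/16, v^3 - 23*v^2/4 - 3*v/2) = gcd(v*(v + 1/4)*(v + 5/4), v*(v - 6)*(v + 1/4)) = v^2 + v/4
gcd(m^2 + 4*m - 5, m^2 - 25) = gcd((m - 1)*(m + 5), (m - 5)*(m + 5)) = m + 5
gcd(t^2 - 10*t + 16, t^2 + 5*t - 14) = t - 2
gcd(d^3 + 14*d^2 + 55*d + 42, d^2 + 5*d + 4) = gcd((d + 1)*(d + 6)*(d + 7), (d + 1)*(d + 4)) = d + 1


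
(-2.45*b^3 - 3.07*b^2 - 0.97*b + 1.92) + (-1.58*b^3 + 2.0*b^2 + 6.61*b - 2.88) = -4.03*b^3 - 1.07*b^2 + 5.64*b - 0.96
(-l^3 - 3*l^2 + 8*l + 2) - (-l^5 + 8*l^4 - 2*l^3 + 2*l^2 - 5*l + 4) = l^5 - 8*l^4 + l^3 - 5*l^2 + 13*l - 2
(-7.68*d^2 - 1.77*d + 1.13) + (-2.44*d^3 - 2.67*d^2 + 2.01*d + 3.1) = -2.44*d^3 - 10.35*d^2 + 0.24*d + 4.23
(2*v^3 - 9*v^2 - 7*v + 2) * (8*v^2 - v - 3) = 16*v^5 - 74*v^4 - 53*v^3 + 50*v^2 + 19*v - 6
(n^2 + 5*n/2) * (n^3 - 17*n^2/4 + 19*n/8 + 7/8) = n^5 - 7*n^4/4 - 33*n^3/4 + 109*n^2/16 + 35*n/16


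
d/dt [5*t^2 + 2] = 10*t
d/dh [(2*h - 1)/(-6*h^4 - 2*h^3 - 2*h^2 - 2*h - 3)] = 2*(18*h^4 - 8*h^3 - h^2 - 2*h - 4)/(36*h^8 + 24*h^7 + 28*h^6 + 32*h^5 + 48*h^4 + 20*h^3 + 16*h^2 + 12*h + 9)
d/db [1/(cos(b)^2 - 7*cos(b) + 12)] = (2*cos(b) - 7)*sin(b)/(cos(b)^2 - 7*cos(b) + 12)^2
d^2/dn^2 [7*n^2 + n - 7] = 14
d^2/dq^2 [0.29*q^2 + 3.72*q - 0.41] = 0.580000000000000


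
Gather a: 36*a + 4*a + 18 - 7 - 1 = 40*a + 10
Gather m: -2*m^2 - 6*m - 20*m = -2*m^2 - 26*m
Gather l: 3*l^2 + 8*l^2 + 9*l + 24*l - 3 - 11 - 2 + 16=11*l^2 + 33*l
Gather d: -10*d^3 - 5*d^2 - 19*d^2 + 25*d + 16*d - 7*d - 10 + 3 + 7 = -10*d^3 - 24*d^2 + 34*d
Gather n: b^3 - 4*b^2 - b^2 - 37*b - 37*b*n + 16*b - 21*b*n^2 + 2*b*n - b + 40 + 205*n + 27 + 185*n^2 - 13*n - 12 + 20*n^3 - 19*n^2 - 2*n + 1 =b^3 - 5*b^2 - 22*b + 20*n^3 + n^2*(166 - 21*b) + n*(190 - 35*b) + 56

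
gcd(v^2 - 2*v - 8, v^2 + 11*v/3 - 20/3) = 1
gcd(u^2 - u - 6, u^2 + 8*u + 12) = u + 2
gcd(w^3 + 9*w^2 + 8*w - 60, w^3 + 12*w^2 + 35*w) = w + 5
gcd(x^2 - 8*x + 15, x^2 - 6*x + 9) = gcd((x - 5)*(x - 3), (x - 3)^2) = x - 3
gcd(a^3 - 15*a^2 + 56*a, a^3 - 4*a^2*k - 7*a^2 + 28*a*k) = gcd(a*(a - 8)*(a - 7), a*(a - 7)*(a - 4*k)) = a^2 - 7*a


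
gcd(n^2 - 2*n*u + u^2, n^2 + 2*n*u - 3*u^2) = -n + u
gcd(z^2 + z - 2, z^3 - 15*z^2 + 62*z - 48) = z - 1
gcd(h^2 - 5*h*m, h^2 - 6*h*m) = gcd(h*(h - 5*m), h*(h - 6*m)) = h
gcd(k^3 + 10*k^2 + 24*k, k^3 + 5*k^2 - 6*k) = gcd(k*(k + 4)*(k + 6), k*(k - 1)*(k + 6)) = k^2 + 6*k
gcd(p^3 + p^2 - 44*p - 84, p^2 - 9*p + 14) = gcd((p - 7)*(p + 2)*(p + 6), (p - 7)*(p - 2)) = p - 7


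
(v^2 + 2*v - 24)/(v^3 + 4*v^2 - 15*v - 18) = (v - 4)/(v^2 - 2*v - 3)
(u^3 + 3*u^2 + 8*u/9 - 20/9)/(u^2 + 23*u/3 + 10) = (3*u^2 + 4*u - 4)/(3*(u + 6))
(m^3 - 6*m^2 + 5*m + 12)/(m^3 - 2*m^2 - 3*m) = (m - 4)/m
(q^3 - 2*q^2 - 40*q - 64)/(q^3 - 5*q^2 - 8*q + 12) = (q^2 - 4*q - 32)/(q^2 - 7*q + 6)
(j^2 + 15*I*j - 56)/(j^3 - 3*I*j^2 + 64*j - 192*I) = (j + 7*I)/(j^2 - 11*I*j - 24)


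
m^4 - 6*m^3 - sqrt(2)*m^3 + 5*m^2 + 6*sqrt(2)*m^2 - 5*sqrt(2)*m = m*(m - 5)*(m - 1)*(m - sqrt(2))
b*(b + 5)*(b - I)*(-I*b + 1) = -I*b^4 - 5*I*b^3 - I*b^2 - 5*I*b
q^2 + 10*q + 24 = (q + 4)*(q + 6)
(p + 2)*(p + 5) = p^2 + 7*p + 10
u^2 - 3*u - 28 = (u - 7)*(u + 4)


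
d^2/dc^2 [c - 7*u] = 0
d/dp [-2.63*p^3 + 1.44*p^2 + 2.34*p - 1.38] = -7.89*p^2 + 2.88*p + 2.34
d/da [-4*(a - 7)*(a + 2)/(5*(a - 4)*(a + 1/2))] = 24*(-a^2 - 16*a + 26)/(5*(4*a^4 - 28*a^3 + 33*a^2 + 56*a + 16))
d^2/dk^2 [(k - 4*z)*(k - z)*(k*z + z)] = 2*z*(3*k - 5*z + 1)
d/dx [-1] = 0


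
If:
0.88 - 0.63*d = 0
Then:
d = 1.40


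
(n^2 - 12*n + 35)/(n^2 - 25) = (n - 7)/(n + 5)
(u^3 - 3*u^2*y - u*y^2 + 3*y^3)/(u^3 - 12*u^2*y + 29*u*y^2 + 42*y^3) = (u^2 - 4*u*y + 3*y^2)/(u^2 - 13*u*y + 42*y^2)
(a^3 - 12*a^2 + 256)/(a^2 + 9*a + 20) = (a^2 - 16*a + 64)/(a + 5)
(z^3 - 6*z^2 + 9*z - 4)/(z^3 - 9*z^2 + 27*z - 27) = (z^3 - 6*z^2 + 9*z - 4)/(z^3 - 9*z^2 + 27*z - 27)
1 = 1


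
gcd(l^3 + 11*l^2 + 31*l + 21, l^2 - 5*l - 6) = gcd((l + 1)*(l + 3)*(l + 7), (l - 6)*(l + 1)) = l + 1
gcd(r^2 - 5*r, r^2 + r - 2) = 1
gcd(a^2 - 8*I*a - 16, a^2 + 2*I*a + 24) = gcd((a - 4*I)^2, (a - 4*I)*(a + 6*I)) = a - 4*I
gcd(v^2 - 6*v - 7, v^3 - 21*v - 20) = v + 1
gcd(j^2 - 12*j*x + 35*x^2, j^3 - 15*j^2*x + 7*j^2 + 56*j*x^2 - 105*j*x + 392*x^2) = -j + 7*x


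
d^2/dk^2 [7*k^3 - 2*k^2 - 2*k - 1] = 42*k - 4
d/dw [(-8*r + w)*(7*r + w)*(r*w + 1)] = -56*r^3 - 2*r^2*w + 3*r*w^2 - r + 2*w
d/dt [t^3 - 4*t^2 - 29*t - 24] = 3*t^2 - 8*t - 29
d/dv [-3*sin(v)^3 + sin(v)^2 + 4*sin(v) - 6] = (-9*sin(v)^2 + 2*sin(v) + 4)*cos(v)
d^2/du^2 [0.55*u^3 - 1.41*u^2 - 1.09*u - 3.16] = 3.3*u - 2.82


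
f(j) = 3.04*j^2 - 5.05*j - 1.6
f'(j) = 6.08*j - 5.05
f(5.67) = 67.50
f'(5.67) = 29.42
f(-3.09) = 43.03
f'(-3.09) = -23.84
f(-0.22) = -0.34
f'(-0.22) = -6.39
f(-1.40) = 11.43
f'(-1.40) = -13.56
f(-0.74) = 3.80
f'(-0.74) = -9.55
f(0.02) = -1.70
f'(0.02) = -4.93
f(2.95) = 9.96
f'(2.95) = 12.89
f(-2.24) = 24.97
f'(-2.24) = -18.67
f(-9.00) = 290.09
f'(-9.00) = -59.77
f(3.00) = 10.61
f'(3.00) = 13.19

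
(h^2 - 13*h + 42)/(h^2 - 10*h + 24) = (h - 7)/(h - 4)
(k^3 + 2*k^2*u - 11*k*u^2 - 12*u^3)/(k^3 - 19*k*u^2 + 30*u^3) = (-k^2 - 5*k*u - 4*u^2)/(-k^2 - 3*k*u + 10*u^2)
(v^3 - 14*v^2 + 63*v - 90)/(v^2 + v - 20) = (v^3 - 14*v^2 + 63*v - 90)/(v^2 + v - 20)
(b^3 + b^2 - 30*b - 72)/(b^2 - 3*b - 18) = b + 4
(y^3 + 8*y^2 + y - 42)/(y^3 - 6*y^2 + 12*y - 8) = (y^2 + 10*y + 21)/(y^2 - 4*y + 4)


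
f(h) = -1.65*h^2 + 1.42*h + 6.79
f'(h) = 1.42 - 3.3*h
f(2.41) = 0.63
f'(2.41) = -6.53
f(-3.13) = -13.82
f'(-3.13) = 11.75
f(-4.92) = -40.14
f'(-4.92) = 17.66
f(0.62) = 7.04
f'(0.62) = -0.63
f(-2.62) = -8.26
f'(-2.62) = 10.07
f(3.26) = -6.12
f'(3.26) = -9.34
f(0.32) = 7.08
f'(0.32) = 0.36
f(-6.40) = -69.88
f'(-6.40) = 22.54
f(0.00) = 6.79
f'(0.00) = 1.42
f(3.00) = -3.80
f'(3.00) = -8.48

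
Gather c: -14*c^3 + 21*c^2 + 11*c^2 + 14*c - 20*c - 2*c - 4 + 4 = -14*c^3 + 32*c^2 - 8*c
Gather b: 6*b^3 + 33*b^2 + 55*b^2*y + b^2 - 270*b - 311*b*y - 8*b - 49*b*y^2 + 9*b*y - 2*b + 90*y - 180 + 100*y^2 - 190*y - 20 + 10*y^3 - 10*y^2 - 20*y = 6*b^3 + b^2*(55*y + 34) + b*(-49*y^2 - 302*y - 280) + 10*y^3 + 90*y^2 - 120*y - 200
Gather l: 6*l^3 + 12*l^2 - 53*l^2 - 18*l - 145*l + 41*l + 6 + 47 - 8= 6*l^3 - 41*l^2 - 122*l + 45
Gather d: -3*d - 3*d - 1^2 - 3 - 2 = -6*d - 6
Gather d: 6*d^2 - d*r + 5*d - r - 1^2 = 6*d^2 + d*(5 - r) - r - 1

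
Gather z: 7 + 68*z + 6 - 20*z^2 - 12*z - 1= -20*z^2 + 56*z + 12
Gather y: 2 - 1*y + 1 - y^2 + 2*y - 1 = -y^2 + y + 2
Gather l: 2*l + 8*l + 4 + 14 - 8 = 10*l + 10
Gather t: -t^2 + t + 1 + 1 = -t^2 + t + 2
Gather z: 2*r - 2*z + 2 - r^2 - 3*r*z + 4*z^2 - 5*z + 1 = -r^2 + 2*r + 4*z^2 + z*(-3*r - 7) + 3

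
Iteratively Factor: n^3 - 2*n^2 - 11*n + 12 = (n - 1)*(n^2 - n - 12) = (n - 1)*(n + 3)*(n - 4)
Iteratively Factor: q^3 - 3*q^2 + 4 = (q - 2)*(q^2 - q - 2) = (q - 2)^2*(q + 1)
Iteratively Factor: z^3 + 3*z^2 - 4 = (z - 1)*(z^2 + 4*z + 4) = (z - 1)*(z + 2)*(z + 2)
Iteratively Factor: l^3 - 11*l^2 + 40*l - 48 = (l - 4)*(l^2 - 7*l + 12) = (l - 4)*(l - 3)*(l - 4)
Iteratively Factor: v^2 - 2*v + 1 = (v - 1)*(v - 1)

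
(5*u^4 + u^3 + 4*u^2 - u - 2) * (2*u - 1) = 10*u^5 - 3*u^4 + 7*u^3 - 6*u^2 - 3*u + 2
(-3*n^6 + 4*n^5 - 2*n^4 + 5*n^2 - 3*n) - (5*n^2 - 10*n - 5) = -3*n^6 + 4*n^5 - 2*n^4 + 7*n + 5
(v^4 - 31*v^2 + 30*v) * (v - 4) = v^5 - 4*v^4 - 31*v^3 + 154*v^2 - 120*v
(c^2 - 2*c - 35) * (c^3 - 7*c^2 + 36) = c^5 - 9*c^4 - 21*c^3 + 281*c^2 - 72*c - 1260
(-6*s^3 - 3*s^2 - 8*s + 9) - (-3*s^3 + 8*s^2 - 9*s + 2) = -3*s^3 - 11*s^2 + s + 7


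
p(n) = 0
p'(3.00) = 0.00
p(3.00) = 0.00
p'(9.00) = 0.00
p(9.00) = 0.00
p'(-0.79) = 0.00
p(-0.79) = 0.00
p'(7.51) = 0.00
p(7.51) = 0.00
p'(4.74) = 0.00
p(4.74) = 0.00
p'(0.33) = 0.00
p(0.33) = 0.00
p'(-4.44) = 0.00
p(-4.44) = 0.00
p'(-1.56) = 0.00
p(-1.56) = 0.00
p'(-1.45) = 0.00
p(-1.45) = 0.00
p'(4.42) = 0.00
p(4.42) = 0.00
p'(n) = 0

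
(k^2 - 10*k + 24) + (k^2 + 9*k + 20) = 2*k^2 - k + 44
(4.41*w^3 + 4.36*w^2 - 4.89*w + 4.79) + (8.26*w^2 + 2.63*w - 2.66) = 4.41*w^3 + 12.62*w^2 - 2.26*w + 2.13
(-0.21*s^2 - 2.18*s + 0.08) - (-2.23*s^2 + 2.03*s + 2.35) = 2.02*s^2 - 4.21*s - 2.27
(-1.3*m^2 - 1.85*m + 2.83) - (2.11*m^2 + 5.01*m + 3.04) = -3.41*m^2 - 6.86*m - 0.21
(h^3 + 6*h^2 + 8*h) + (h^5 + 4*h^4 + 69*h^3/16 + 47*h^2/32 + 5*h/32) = h^5 + 4*h^4 + 85*h^3/16 + 239*h^2/32 + 261*h/32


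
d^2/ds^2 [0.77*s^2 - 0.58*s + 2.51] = 1.54000000000000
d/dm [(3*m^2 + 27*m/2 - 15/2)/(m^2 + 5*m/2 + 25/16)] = 24*(85 - 16*m)/(64*m^3 + 240*m^2 + 300*m + 125)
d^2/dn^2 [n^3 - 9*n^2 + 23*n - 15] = 6*n - 18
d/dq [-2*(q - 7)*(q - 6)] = 26 - 4*q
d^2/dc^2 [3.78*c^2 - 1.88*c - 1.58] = 7.56000000000000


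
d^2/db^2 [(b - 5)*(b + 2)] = 2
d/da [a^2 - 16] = 2*a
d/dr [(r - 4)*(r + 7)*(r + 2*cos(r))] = -(r - 4)*(r + 7)*(2*sin(r) - 1) + (r - 4)*(r + 2*cos(r)) + (r + 7)*(r + 2*cos(r))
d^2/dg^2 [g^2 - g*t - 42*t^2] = 2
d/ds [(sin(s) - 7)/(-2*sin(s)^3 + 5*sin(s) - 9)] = (4*sin(s)^3 - 42*sin(s)^2 + 26)*cos(s)/(2*sin(s)^3 - 5*sin(s) + 9)^2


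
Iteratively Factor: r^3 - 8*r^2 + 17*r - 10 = (r - 1)*(r^2 - 7*r + 10) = (r - 5)*(r - 1)*(r - 2)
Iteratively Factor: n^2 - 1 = (n + 1)*(n - 1)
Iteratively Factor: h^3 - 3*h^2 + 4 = (h - 2)*(h^2 - h - 2) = (h - 2)*(h + 1)*(h - 2)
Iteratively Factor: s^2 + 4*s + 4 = (s + 2)*(s + 2)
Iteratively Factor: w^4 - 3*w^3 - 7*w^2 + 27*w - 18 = (w + 3)*(w^3 - 6*w^2 + 11*w - 6) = (w - 2)*(w + 3)*(w^2 - 4*w + 3) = (w - 3)*(w - 2)*(w + 3)*(w - 1)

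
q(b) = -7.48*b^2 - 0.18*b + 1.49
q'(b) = -14.96*b - 0.18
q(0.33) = 0.62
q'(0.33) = -5.12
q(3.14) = -72.83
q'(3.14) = -47.15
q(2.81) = -58.08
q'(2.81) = -42.22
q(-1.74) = -20.84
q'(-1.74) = 25.85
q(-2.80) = -56.65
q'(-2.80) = 41.71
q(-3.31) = -79.87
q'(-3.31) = 49.34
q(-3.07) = -68.46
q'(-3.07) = 45.75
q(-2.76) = -54.99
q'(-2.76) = 41.11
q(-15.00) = -1678.81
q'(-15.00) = 224.22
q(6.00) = -268.87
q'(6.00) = -89.94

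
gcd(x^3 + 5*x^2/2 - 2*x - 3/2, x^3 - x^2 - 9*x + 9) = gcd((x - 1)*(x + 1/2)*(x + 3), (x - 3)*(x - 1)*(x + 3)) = x^2 + 2*x - 3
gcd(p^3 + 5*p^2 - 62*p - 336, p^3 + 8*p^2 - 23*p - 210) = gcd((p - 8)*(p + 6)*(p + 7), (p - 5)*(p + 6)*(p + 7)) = p^2 + 13*p + 42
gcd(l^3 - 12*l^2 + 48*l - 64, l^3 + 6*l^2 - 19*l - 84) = l - 4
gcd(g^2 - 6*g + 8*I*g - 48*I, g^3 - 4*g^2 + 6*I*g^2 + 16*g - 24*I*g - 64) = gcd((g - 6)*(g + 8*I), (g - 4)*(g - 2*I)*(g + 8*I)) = g + 8*I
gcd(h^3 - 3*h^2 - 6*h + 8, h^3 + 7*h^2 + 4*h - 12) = h^2 + h - 2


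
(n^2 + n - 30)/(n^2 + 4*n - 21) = (n^2 + n - 30)/(n^2 + 4*n - 21)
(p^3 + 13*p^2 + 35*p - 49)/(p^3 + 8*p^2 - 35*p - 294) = (p - 1)/(p - 6)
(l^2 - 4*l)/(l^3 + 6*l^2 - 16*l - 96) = l/(l^2 + 10*l + 24)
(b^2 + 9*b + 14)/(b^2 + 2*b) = (b + 7)/b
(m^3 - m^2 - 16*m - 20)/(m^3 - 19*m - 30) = (m + 2)/(m + 3)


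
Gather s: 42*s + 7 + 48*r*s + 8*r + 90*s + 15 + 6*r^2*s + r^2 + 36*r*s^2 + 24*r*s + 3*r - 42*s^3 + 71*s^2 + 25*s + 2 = r^2 + 11*r - 42*s^3 + s^2*(36*r + 71) + s*(6*r^2 + 72*r + 157) + 24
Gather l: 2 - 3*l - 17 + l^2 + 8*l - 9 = l^2 + 5*l - 24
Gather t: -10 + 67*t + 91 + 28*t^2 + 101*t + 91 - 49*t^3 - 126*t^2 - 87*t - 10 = -49*t^3 - 98*t^2 + 81*t + 162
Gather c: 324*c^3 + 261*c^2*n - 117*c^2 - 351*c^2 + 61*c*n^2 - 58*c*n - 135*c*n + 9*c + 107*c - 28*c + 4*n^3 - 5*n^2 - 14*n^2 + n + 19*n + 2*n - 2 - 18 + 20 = 324*c^3 + c^2*(261*n - 468) + c*(61*n^2 - 193*n + 88) + 4*n^3 - 19*n^2 + 22*n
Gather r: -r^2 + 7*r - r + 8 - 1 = -r^2 + 6*r + 7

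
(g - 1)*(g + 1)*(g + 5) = g^3 + 5*g^2 - g - 5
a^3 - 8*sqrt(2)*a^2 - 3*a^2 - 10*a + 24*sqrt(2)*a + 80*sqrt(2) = (a - 5)*(a + 2)*(a - 8*sqrt(2))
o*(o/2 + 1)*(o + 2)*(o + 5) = o^4/2 + 9*o^3/2 + 12*o^2 + 10*o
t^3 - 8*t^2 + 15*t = t*(t - 5)*(t - 3)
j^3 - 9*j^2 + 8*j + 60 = (j - 6)*(j - 5)*(j + 2)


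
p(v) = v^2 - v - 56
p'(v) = 2*v - 1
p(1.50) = -55.25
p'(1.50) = 2.00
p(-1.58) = -51.92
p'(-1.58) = -4.16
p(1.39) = -55.46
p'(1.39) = 1.78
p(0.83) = -56.14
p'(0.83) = 0.66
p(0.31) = -56.21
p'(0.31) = -0.38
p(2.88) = -50.59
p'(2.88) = 4.76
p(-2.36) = -48.07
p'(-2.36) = -5.72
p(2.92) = -50.39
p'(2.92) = 4.84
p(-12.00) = 100.00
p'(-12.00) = -25.00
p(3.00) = -50.00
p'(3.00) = 5.00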